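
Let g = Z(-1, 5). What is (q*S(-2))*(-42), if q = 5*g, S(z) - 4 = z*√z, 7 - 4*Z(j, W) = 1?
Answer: -1260 + 630*I*√2 ≈ -1260.0 + 890.95*I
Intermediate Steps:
Z(j, W) = 3/2 (Z(j, W) = 7/4 - ¼*1 = 7/4 - ¼ = 3/2)
g = 3/2 ≈ 1.5000
S(z) = 4 + z^(3/2) (S(z) = 4 + z*√z = 4 + z^(3/2))
q = 15/2 (q = 5*(3/2) = 15/2 ≈ 7.5000)
(q*S(-2))*(-42) = (15*(4 + (-2)^(3/2))/2)*(-42) = (15*(4 - 2*I*√2)/2)*(-42) = (30 - 15*I*√2)*(-42) = -1260 + 630*I*√2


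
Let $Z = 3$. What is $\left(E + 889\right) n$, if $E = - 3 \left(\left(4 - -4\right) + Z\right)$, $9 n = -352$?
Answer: $- \frac{301312}{9} \approx -33479.0$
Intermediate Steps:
$n = - \frac{352}{9}$ ($n = \frac{1}{9} \left(-352\right) = - \frac{352}{9} \approx -39.111$)
$E = -33$ ($E = - 3 \left(\left(4 - -4\right) + 3\right) = - 3 \left(\left(4 + 4\right) + 3\right) = - 3 \left(8 + 3\right) = \left(-3\right) 11 = -33$)
$\left(E + 889\right) n = \left(-33 + 889\right) \left(- \frac{352}{9}\right) = 856 \left(- \frac{352}{9}\right) = - \frac{301312}{9}$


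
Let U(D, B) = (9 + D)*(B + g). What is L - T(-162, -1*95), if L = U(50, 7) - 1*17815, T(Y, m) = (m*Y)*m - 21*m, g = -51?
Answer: 1439644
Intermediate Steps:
U(D, B) = (-51 + B)*(9 + D) (U(D, B) = (9 + D)*(B - 51) = (9 + D)*(-51 + B) = (-51 + B)*(9 + D))
T(Y, m) = -21*m + Y*m**2 (T(Y, m) = (Y*m)*m - 21*m = Y*m**2 - 21*m = -21*m + Y*m**2)
L = -20411 (L = (-459 - 51*50 + 9*7 + 7*50) - 1*17815 = (-459 - 2550 + 63 + 350) - 17815 = -2596 - 17815 = -20411)
L - T(-162, -1*95) = -20411 - (-1*95)*(-21 - (-162)*95) = -20411 - (-95)*(-21 - 162*(-95)) = -20411 - (-95)*(-21 + 15390) = -20411 - (-95)*15369 = -20411 - 1*(-1460055) = -20411 + 1460055 = 1439644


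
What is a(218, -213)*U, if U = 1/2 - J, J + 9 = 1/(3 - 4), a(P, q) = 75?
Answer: 1575/2 ≈ 787.50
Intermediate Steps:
J = -10 (J = -9 + 1/(3 - 4) = -9 + 1/(-1) = -9 - 1 = -10)
U = 21/2 (U = 1/2 - 1*(-10) = 1/2 + 10 = 21/2 ≈ 10.500)
a(218, -213)*U = 75*(21/2) = 1575/2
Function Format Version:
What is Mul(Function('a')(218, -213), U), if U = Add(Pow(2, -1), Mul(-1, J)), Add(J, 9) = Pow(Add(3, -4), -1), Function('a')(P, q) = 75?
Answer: Rational(1575, 2) ≈ 787.50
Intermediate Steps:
J = -10 (J = Add(-9, Pow(Add(3, -4), -1)) = Add(-9, Pow(-1, -1)) = Add(-9, -1) = -10)
U = Rational(21, 2) (U = Add(Pow(2, -1), Mul(-1, -10)) = Add(Rational(1, 2), 10) = Rational(21, 2) ≈ 10.500)
Mul(Function('a')(218, -213), U) = Mul(75, Rational(21, 2)) = Rational(1575, 2)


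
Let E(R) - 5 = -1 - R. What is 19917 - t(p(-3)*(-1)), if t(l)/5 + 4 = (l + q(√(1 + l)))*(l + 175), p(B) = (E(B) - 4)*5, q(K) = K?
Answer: 31937 - 800*I*√14 ≈ 31937.0 - 2993.3*I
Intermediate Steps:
E(R) = 4 - R (E(R) = 5 + (-1 - R) = 4 - R)
p(B) = -5*B (p(B) = ((4 - B) - 4)*5 = -B*5 = -5*B)
t(l) = -20 + 5*(175 + l)*(l + √(1 + l)) (t(l) = -20 + 5*((l + √(1 + l))*(l + 175)) = -20 + 5*((l + √(1 + l))*(175 + l)) = -20 + 5*((175 + l)*(l + √(1 + l))) = -20 + 5*(175 + l)*(l + √(1 + l)))
19917 - t(p(-3)*(-1)) = 19917 - (-20 + 5*(-5*(-3)*(-1))² + 875*(-5*(-3)*(-1)) + 875*√(1 - 5*(-3)*(-1)) + 5*(-5*(-3)*(-1))*√(1 - 5*(-3)*(-1))) = 19917 - (-20 + 5*(15*(-1))² + 875*(15*(-1)) + 875*√(1 + 15*(-1)) + 5*(15*(-1))*√(1 + 15*(-1))) = 19917 - (-20 + 5*(-15)² + 875*(-15) + 875*√(1 - 15) + 5*(-15)*√(1 - 15)) = 19917 - (-20 + 5*225 - 13125 + 875*√(-14) + 5*(-15)*√(-14)) = 19917 - (-20 + 1125 - 13125 + 875*(I*√14) + 5*(-15)*(I*√14)) = 19917 - (-20 + 1125 - 13125 + 875*I*√14 - 75*I*√14) = 19917 - (-12020 + 800*I*√14) = 19917 + (12020 - 800*I*√14) = 31937 - 800*I*√14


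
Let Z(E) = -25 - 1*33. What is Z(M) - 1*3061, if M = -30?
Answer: -3119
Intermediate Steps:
Z(E) = -58 (Z(E) = -25 - 33 = -58)
Z(M) - 1*3061 = -58 - 1*3061 = -58 - 3061 = -3119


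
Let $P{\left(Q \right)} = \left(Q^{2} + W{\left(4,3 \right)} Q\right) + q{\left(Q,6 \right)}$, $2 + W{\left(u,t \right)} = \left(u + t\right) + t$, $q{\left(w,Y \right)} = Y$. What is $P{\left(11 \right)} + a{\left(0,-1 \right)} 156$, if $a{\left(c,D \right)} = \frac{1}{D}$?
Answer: $59$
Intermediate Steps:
$W{\left(u,t \right)} = -2 + u + 2 t$ ($W{\left(u,t \right)} = -2 + \left(\left(u + t\right) + t\right) = -2 + \left(\left(t + u\right) + t\right) = -2 + \left(u + 2 t\right) = -2 + u + 2 t$)
$P{\left(Q \right)} = 6 + Q^{2} + 8 Q$ ($P{\left(Q \right)} = \left(Q^{2} + \left(-2 + 4 + 2 \cdot 3\right) Q\right) + 6 = \left(Q^{2} + \left(-2 + 4 + 6\right) Q\right) + 6 = \left(Q^{2} + 8 Q\right) + 6 = 6 + Q^{2} + 8 Q$)
$P{\left(11 \right)} + a{\left(0,-1 \right)} 156 = \left(6 + 11^{2} + 8 \cdot 11\right) + \frac{1}{-1} \cdot 156 = \left(6 + 121 + 88\right) - 156 = 215 - 156 = 59$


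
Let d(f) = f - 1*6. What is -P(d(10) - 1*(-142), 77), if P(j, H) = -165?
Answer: 165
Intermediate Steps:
d(f) = -6 + f (d(f) = f - 6 = -6 + f)
-P(d(10) - 1*(-142), 77) = -1*(-165) = 165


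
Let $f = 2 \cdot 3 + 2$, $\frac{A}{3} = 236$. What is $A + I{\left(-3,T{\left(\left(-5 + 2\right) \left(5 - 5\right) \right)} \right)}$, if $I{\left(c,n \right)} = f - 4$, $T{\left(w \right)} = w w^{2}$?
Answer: $712$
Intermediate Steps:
$A = 708$ ($A = 3 \cdot 236 = 708$)
$f = 8$ ($f = 6 + 2 = 8$)
$T{\left(w \right)} = w^{3}$
$I{\left(c,n \right)} = 4$ ($I{\left(c,n \right)} = 8 - 4 = 4$)
$A + I{\left(-3,T{\left(\left(-5 + 2\right) \left(5 - 5\right) \right)} \right)} = 708 + 4 = 712$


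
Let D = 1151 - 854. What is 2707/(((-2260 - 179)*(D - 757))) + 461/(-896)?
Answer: -128697217/251314560 ≈ -0.51210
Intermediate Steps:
D = 297
2707/(((-2260 - 179)*(D - 757))) + 461/(-896) = 2707/(((-2260 - 179)*(297 - 757))) + 461/(-896) = 2707/((-2439*(-460))) + 461*(-1/896) = 2707/1121940 - 461/896 = -128697217/251314560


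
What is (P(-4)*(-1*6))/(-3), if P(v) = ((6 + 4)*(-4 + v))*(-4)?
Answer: 640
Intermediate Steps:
P(v) = 160 - 40*v (P(v) = (10*(-4 + v))*(-4) = (-40 + 10*v)*(-4) = 160 - 40*v)
(P(-4)*(-1*6))/(-3) = ((160 - 40*(-4))*(-1*6))/(-3) = ((160 + 160)*(-6))*(-⅓) = (320*(-6))*(-⅓) = -1920*(-⅓) = 640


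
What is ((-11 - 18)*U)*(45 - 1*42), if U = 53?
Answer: -4611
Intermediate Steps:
((-11 - 18)*U)*(45 - 1*42) = ((-11 - 18)*53)*(45 - 1*42) = (-29*53)*(45 - 42) = -1537*3 = -4611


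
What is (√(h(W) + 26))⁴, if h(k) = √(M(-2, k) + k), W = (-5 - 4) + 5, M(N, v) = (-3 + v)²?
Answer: 721 + 156*√5 ≈ 1069.8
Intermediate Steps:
W = -4 (W = -9 + 5 = -4)
h(k) = √(k + (-3 + k)²) (h(k) = √((-3 + k)² + k) = √(k + (-3 + k)²))
(√(h(W) + 26))⁴ = (√(√(-4 + (-3 - 4)²) + 26))⁴ = (√(√(-4 + (-7)²) + 26))⁴ = (√(√(-4 + 49) + 26))⁴ = (√(√45 + 26))⁴ = (√(3*√5 + 26))⁴ = (√(26 + 3*√5))⁴ = (26 + 3*√5)²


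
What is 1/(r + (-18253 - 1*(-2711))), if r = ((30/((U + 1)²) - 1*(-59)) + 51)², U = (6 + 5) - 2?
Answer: -100/337591 ≈ -0.00029622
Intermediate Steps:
U = 9 (U = 11 - 2 = 9)
r = 1216609/100 (r = ((30/((9 + 1)²) - 1*(-59)) + 51)² = ((30/(10²) + 59) + 51)² = ((30/100 + 59) + 51)² = ((30*(1/100) + 59) + 51)² = ((3/10 + 59) + 51)² = (593/10 + 51)² = (1103/10)² = 1216609/100 ≈ 12166.)
1/(r + (-18253 - 1*(-2711))) = 1/(1216609/100 + (-18253 - 1*(-2711))) = 1/(1216609/100 + (-18253 + 2711)) = 1/(1216609/100 - 15542) = 1/(-337591/100) = -100/337591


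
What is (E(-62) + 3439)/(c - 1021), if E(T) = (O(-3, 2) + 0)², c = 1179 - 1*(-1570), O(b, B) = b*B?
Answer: 3475/1728 ≈ 2.0110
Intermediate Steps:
O(b, B) = B*b
c = 2749 (c = 1179 + 1570 = 2749)
E(T) = 36 (E(T) = (2*(-3) + 0)² = (-6 + 0)² = (-6)² = 36)
(E(-62) + 3439)/(c - 1021) = (36 + 3439)/(2749 - 1021) = 3475/1728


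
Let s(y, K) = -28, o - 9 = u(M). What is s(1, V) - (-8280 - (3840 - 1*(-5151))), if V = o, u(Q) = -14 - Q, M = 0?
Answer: 17243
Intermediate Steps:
o = -5 (o = 9 + (-14 - 1*0) = 9 + (-14 + 0) = 9 - 14 = -5)
V = -5
s(1, V) - (-8280 - (3840 - 1*(-5151))) = -28 - (-8280 - (3840 - 1*(-5151))) = -28 - (-8280 - (3840 + 5151)) = -28 - (-8280 - 1*8991) = -28 - (-8280 - 8991) = -28 - 1*(-17271) = -28 + 17271 = 17243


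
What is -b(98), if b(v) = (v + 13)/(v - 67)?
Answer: -111/31 ≈ -3.5806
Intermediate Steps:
b(v) = (13 + v)/(-67 + v)
-b(98) = -(13 + 98)/(-67 + 98) = -111/31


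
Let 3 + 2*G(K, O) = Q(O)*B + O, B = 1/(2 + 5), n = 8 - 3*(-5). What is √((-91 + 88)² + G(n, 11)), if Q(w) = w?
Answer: √2702/14 ≈ 3.7129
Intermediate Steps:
n = 23 (n = 8 + 15 = 23)
B = ⅐ (B = 1/7 = ⅐ ≈ 0.14286)
G(K, O) = -3/2 + 4*O/7 (G(K, O) = -3/2 + (O*(⅐) + O)/2 = -3/2 + (O/7 + O)/2 = -3/2 + (8*O/7)/2 = -3/2 + 4*O/7)
√((-91 + 88)² + G(n, 11)) = √((-91 + 88)² + (-3/2 + (4/7)*11)) = √((-3)² + (-3/2 + 44/7)) = √(9 + 67/14) = √(193/14) = √2702/14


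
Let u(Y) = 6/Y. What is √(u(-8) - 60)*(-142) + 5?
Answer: 5 - 639*I*√3 ≈ 5.0 - 1106.8*I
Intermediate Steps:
√(u(-8) - 60)*(-142) + 5 = √(6/(-8) - 60)*(-142) + 5 = √(6*(-⅛) - 60)*(-142) + 5 = √(-¾ - 60)*(-142) + 5 = √(-243/4)*(-142) + 5 = (9*I*√3/2)*(-142) + 5 = -639*I*√3 + 5 = 5 - 639*I*√3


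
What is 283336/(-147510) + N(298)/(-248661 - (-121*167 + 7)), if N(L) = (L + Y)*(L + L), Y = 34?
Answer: -46959662308/16850141055 ≈ -2.7869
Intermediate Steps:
N(L) = 2*L*(34 + L) (N(L) = (L + 34)*(L + L) = (34 + L)*(2*L) = 2*L*(34 + L))
283336/(-147510) + N(298)/(-248661 - (-121*167 + 7)) = 283336/(-147510) + (2*298*(34 + 298))/(-248661 - (-121*167 + 7)) = 283336*(-1/147510) + (2*298*332)/(-248661 - (-20207 + 7)) = -141668/73755 + 197872/(-248661 - 1*(-20200)) = -141668/73755 + 197872/(-248661 + 20200) = -141668/73755 + 197872/(-228461) = -141668/73755 + 197872*(-1/228461) = -141668/73755 - 197872/228461 = -46959662308/16850141055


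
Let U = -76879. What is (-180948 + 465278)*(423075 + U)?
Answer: 98433908680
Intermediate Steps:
(-180948 + 465278)*(423075 + U) = (-180948 + 465278)*(423075 - 76879) = 284330*346196 = 98433908680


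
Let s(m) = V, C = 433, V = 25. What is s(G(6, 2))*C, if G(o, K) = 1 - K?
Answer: 10825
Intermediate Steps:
s(m) = 25
s(G(6, 2))*C = 25*433 = 10825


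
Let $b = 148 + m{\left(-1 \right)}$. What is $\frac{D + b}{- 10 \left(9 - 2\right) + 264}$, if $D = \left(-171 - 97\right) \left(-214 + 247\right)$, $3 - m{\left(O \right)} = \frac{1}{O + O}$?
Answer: $- \frac{17385}{388} \approx -44.807$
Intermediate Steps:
$m{\left(O \right)} = 3 - \frac{1}{2 O}$ ($m{\left(O \right)} = 3 - \frac{1}{O + O} = 3 - \frac{1}{2 O}$)
$D = -8844$ ($D = \left(-268\right) 33 = -8844$)
$b = \frac{303}{2}$ ($b = 148 + \left(3 - \frac{1}{2 \left(-1\right)}\right) = 148 + \left(3 - - \frac{1}{2}\right) = 148 + \left(3 + \frac{1}{2}\right) = 148 + \frac{7}{2} = \frac{303}{2} \approx 151.5$)
$\frac{D + b}{- 10 \left(9 - 2\right) + 264} = \frac{-8844 + \frac{303}{2}}{- 10 \left(9 - 2\right) + 264} = - \frac{17385}{2 \left(\left(-10\right) 7 + 264\right)} = - \frac{17385}{2 \left(-70 + 264\right)} = - \frac{17385}{2 \cdot 194} = \left(- \frac{17385}{2}\right) \frac{1}{194} = - \frac{17385}{388}$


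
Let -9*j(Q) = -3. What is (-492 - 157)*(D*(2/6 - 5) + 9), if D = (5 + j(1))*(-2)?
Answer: -343321/9 ≈ -38147.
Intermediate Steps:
j(Q) = 1/3 (j(Q) = -1/9*(-3) = 1/3)
D = -32/3 (D = (5 + 1/3)*(-2) = (16/3)*(-2) = -32/3 ≈ -10.667)
(-492 - 157)*(D*(2/6 - 5) + 9) = (-492 - 157)*(-32*(2/6 - 5)/3 + 9) = -649*(-32*(2*(1/6) - 5)/3 + 9) = -649*(-32*(1/3 - 5)/3 + 9) = -649*(-32/3*(-14/3) + 9) = -649*(448/9 + 9) = -649*529/9 = -343321/9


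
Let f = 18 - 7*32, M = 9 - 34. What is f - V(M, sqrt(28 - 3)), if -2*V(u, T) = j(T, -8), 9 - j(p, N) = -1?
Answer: -201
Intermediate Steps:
j(p, N) = 10 (j(p, N) = 9 - 1*(-1) = 9 + 1 = 10)
M = -25
V(u, T) = -5 (V(u, T) = -1/2*10 = -5)
f = -206 (f = 18 - 224 = -206)
f - V(M, sqrt(28 - 3)) = -206 - 1*(-5) = -206 + 5 = -201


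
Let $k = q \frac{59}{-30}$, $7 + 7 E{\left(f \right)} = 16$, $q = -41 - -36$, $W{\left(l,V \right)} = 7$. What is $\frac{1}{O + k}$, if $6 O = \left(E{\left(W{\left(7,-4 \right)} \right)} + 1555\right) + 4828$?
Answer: $\frac{42}{45103} \approx 0.0009312$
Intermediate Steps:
$q = -5$ ($q = -41 + 36 = -5$)
$E{\left(f \right)} = \frac{9}{7}$ ($E{\left(f \right)} = -1 + \frac{1}{7} \cdot 16 = -1 + \frac{16}{7} = \frac{9}{7}$)
$k = \frac{59}{6}$ ($k = - 5 \frac{59}{-30} = - 5 \cdot 59 \left(- \frac{1}{30}\right) = \left(-5\right) \left(- \frac{59}{30}\right) = \frac{59}{6} \approx 9.8333$)
$O = \frac{22345}{21}$ ($O = \frac{\left(\frac{9}{7} + 1555\right) + 4828}{6} = \frac{\frac{10894}{7} + 4828}{6} = \frac{1}{6} \cdot \frac{44690}{7} = \frac{22345}{21} \approx 1064.0$)
$\frac{1}{O + k} = \frac{1}{\frac{22345}{21} + \frac{59}{6}} = \frac{1}{\frac{45103}{42}} = \frac{42}{45103}$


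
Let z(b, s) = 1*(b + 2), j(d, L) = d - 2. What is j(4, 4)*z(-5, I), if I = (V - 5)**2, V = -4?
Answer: -6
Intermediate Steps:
j(d, L) = -2 + d
I = 81 (I = (-4 - 5)**2 = (-9)**2 = 81)
z(b, s) = 2 + b (z(b, s) = 1*(2 + b) = 2 + b)
j(4, 4)*z(-5, I) = (-2 + 4)*(2 - 5) = 2*(-3) = -6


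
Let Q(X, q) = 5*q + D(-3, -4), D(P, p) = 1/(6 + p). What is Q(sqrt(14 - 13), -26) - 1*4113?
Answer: -8485/2 ≈ -4242.5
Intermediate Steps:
Q(X, q) = 1/2 + 5*q (Q(X, q) = 5*q + 1/(6 - 4) = 5*q + 1/2 = 1/2 + 5*q)
Q(sqrt(14 - 13), -26) - 1*4113 = (1/2 + 5*(-26)) - 1*4113 = (1/2 - 130) - 4113 = -259/2 - 4113 = -8485/2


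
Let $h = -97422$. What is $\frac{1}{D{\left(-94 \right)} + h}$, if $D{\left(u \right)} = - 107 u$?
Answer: $- \frac{1}{87364} \approx -1.1446 \cdot 10^{-5}$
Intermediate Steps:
$\frac{1}{D{\left(-94 \right)} + h} = \frac{1}{\left(-107\right) \left(-94\right) - 97422} = \frac{1}{10058 - 97422} = \frac{1}{-87364} = - \frac{1}{87364}$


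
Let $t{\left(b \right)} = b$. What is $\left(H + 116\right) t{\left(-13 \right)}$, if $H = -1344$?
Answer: $15964$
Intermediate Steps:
$\left(H + 116\right) t{\left(-13 \right)} = \left(-1344 + 116\right) \left(-13\right) = \left(-1228\right) \left(-13\right) = 15964$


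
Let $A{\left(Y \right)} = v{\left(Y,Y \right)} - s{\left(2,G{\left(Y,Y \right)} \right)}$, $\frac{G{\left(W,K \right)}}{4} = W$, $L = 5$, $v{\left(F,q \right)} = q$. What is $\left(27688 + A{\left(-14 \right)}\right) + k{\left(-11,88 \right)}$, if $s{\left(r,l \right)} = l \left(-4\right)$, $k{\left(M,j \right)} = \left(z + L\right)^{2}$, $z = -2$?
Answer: $27459$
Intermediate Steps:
$G{\left(W,K \right)} = 4 W$
$k{\left(M,j \right)} = 9$ ($k{\left(M,j \right)} = \left(-2 + 5\right)^{2} = 3^{2} = 9$)
$s{\left(r,l \right)} = - 4 l$
$A{\left(Y \right)} = 17 Y$ ($A{\left(Y \right)} = Y - - 4 \cdot 4 Y = Y - - 16 Y = Y + 16 Y = 17 Y$)
$\left(27688 + A{\left(-14 \right)}\right) + k{\left(-11,88 \right)} = \left(27688 + 17 \left(-14\right)\right) + 9 = \left(27688 - 238\right) + 9 = 27450 + 9 = 27459$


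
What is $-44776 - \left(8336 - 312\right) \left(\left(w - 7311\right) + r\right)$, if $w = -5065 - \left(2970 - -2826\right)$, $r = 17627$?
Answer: $4328304$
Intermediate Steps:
$w = -10861$ ($w = -5065 - \left(2970 + 2826\right) = -5065 - 5796 = -10861$)
$-44776 - \left(8336 - 312\right) \left(\left(w - 7311\right) + r\right) = -44776 - \left(8336 - 312\right) \left(\left(-10861 - 7311\right) + 17627\right) = -44776 - 8024 \left(\left(-10861 - 7311\right) + 17627\right) = -44776 - 8024 \left(-18172 + 17627\right) = -44776 - 8024 \left(-545\right) = -44776 - -4373080 = -44776 + 4373080 = 4328304$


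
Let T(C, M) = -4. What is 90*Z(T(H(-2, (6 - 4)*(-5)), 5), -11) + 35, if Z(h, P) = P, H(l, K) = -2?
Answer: -955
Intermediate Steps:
90*Z(T(H(-2, (6 - 4)*(-5)), 5), -11) + 35 = 90*(-11) + 35 = -990 + 35 = -955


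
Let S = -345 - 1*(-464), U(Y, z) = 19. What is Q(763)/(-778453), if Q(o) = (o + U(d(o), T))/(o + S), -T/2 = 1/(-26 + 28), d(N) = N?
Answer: -391/343297773 ≈ -1.1390e-6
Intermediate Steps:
T = -1 (T = -2/(-26 + 28) = -2/2 = -2*½ = -1)
S = 119 (S = -345 + 464 = 119)
Q(o) = (19 + o)/(119 + o) (Q(o) = (o + 19)/(o + 119) = (19 + o)/(119 + o))
Q(763)/(-778453) = ((19 + 763)/(119 + 763))/(-778453) = (782/882)*(-1/778453) = ((1/882)*782)*(-1/778453) = (391/441)*(-1/778453) = -391/343297773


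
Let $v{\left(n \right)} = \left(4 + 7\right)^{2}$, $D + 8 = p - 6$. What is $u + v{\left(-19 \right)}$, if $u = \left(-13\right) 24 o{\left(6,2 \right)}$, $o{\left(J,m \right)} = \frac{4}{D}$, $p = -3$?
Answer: $\frac{3305}{17} \approx 194.41$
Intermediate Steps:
$D = -17$ ($D = -8 - 9 = -17$)
$o{\left(J,m \right)} = - \frac{4}{17}$ ($o{\left(J,m \right)} = \frac{4}{-17} = 4 \left(- \frac{1}{17}\right) = - \frac{4}{17}$)
$v{\left(n \right)} = 121$ ($v{\left(n \right)} = 11^{2} = 121$)
$u = \frac{1248}{17}$ ($u = \left(-13\right) 24 \left(- \frac{4}{17}\right) = \left(-312\right) \left(- \frac{4}{17}\right) = \frac{1248}{17} \approx 73.412$)
$u + v{\left(-19 \right)} = \frac{1248}{17} + 121 = \frac{3305}{17}$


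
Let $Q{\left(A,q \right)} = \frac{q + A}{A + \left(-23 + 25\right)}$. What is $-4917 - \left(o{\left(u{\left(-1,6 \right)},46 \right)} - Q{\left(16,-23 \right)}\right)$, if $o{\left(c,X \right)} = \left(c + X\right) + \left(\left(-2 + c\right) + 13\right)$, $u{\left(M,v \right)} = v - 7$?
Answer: $- \frac{89503}{18} \approx -4972.4$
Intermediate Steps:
$u{\left(M,v \right)} = -7 + v$
$o{\left(c,X \right)} = 11 + X + 2 c$ ($o{\left(c,X \right)} = \left(X + c\right) + \left(11 + c\right) = 11 + X + 2 c$)
$Q{\left(A,q \right)} = \frac{A + q}{2 + A}$ ($Q{\left(A,q \right)} = \frac{A + q}{A + 2} = \frac{A + q}{2 + A}$)
$-4917 - \left(o{\left(u{\left(-1,6 \right)},46 \right)} - Q{\left(16,-23 \right)}\right) = -4917 - \left(\left(11 + 46 + 2 \left(-7 + 6\right)\right) - \frac{16 - 23}{2 + 16}\right) = -4917 - \left(\left(11 + 46 + 2 \left(-1\right)\right) - \frac{1}{18} \left(-7\right)\right) = -4917 - \left(\left(11 + 46 - 2\right) - \frac{1}{18} \left(-7\right)\right) = -4917 - \left(55 - - \frac{7}{18}\right) = -4917 - \left(55 + \frac{7}{18}\right) = -4917 - \frac{997}{18} = - \frac{89503}{18}$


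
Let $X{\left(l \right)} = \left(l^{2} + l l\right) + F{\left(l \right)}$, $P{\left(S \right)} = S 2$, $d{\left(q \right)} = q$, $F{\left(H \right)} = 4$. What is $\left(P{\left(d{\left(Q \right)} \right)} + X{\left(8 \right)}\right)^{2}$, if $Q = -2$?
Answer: $16384$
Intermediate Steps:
$P{\left(S \right)} = 2 S$
$X{\left(l \right)} = 4 + 2 l^{2}$ ($X{\left(l \right)} = \left(l^{2} + l l\right) + 4 = \left(l^{2} + l^{2}\right) + 4 = 2 l^{2} + 4 = 4 + 2 l^{2}$)
$\left(P{\left(d{\left(Q \right)} \right)} + X{\left(8 \right)}\right)^{2} = \left(2 \left(-2\right) + \left(4 + 2 \cdot 8^{2}\right)\right)^{2} = \left(-4 + \left(4 + 2 \cdot 64\right)\right)^{2} = \left(-4 + \left(4 + 128\right)\right)^{2} = \left(-4 + 132\right)^{2} = 128^{2} = 16384$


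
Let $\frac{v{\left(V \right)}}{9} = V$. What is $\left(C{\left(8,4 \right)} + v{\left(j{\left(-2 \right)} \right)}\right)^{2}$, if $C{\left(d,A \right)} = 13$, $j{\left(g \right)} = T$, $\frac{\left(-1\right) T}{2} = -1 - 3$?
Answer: $7225$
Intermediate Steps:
$T = 8$ ($T = - 2 \left(-1 - 3\right) = \left(-2\right) \left(-4\right) = 8$)
$j{\left(g \right)} = 8$
$v{\left(V \right)} = 9 V$
$\left(C{\left(8,4 \right)} + v{\left(j{\left(-2 \right)} \right)}\right)^{2} = \left(13 + 9 \cdot 8\right)^{2} = \left(13 + 72\right)^{2} = 85^{2} = 7225$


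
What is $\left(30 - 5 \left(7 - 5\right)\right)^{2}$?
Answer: $400$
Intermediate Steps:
$\left(30 - 5 \left(7 - 5\right)\right)^{2} = \left(30 - 10\right)^{2} = 20^{2} = 400$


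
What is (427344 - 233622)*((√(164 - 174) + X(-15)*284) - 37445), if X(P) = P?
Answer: -8079176010 + 193722*I*√10 ≈ -8.0792e+9 + 6.126e+5*I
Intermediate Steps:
(427344 - 233622)*((√(164 - 174) + X(-15)*284) - 37445) = (427344 - 233622)*((√(164 - 174) - 15*284) - 37445) = 193722*((√(-10) - 4260) - 37445) = 193722*((I*√10 - 4260) - 37445) = 193722*((-4260 + I*√10) - 37445) = 193722*(-41705 + I*√10) = -8079176010 + 193722*I*√10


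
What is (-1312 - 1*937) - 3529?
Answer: -5778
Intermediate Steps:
(-1312 - 1*937) - 3529 = (-1312 - 937) - 3529 = -2249 - 3529 = -5778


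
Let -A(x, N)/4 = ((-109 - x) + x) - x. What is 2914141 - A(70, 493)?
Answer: 2913425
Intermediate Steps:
A(x, N) = 436 + 4*x (A(x, N) = -4*(((-109 - x) + x) - x) = -4*(-109 - x) = 436 + 4*x)
2914141 - A(70, 493) = 2914141 - (436 + 4*70) = 2914141 - (436 + 280) = 2914141 - 1*716 = 2914141 - 716 = 2913425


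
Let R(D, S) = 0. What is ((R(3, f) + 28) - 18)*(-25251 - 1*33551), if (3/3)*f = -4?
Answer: -588020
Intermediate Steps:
f = -4
((R(3, f) + 28) - 18)*(-25251 - 1*33551) = ((0 + 28) - 18)*(-25251 - 1*33551) = (28 - 18)*(-25251 - 33551) = 10*(-58802) = -588020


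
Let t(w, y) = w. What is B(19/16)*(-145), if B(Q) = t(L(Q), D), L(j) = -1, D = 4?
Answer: 145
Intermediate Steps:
B(Q) = -1
B(19/16)*(-145) = -1*(-145) = 145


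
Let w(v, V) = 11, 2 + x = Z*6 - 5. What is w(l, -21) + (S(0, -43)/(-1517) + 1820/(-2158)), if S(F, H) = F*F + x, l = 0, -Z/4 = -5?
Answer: 1269452/125911 ≈ 10.082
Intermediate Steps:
Z = 20 (Z = -4*(-5) = 20)
x = 113 (x = -2 + (20*6 - 5) = -2 + (120 - 5) = -2 + 115 = 113)
S(F, H) = 113 + F**2 (S(F, H) = F*F + 113 = F**2 + 113 = 113 + F**2)
w(l, -21) + (S(0, -43)/(-1517) + 1820/(-2158)) = 11 + ((113 + 0**2)/(-1517) + 1820/(-2158)) = 11 + ((113 + 0)*(-1/1517) + 1820*(-1/2158)) = 11 + (113*(-1/1517) - 70/83) = 11 + (-113/1517 - 70/83) = 11 - 115569/125911 = 1269452/125911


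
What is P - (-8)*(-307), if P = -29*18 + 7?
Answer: -2971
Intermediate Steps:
P = -515 (P = -522 + 7 = -515)
P - (-8)*(-307) = -515 - (-8)*(-307) = -515 - 1*2456 = -515 - 2456 = -2971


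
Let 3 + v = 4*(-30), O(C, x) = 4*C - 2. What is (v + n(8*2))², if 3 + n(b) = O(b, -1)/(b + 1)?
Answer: 4326400/289 ≈ 14970.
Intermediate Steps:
O(C, x) = -2 + 4*C
v = -123 (v = -3 + 4*(-30) = -3 - 120 = -123)
n(b) = -3 + (-2 + 4*b)/(1 + b) (n(b) = -3 + (-2 + 4*b)/(b + 1) = -3 + (-2 + 4*b)/(1 + b))
(v + n(8*2))² = (-123 + (-5 + 8*2)/(1 + 8*2))² = (-123 + (-5 + 16)/(1 + 16))² = (-123 + 11/17)² = (-2080/17)² = 4326400/289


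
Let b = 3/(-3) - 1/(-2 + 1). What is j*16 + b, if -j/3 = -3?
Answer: 144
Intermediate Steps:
j = 9 (j = -3*(-3) = 9)
b = 0 (b = 3*(-⅓) - 1/(-1) = -1 - 1*(-1) = -1 + 1 = 0)
j*16 + b = 9*16 + 0 = 144 + 0 = 144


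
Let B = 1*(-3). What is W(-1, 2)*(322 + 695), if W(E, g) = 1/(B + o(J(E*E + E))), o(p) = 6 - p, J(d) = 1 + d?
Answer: 1017/2 ≈ 508.50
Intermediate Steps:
B = -3
W(E, g) = 1/(2 - E - E²) (W(E, g) = 1/(-3 + (6 - (1 + (E*E + E)))) = 1/(-3 + (6 - (1 + (E² + E)))) = 1/(-3 + (6 - (1 + (E + E²)))) = 1/(-3 + (6 - (1 + E + E²))) = 1/(-3 + (6 + (-1 - E - E²))) = 1/(-3 + (5 - E - E²)) = 1/(2 - E - E²))
W(-1, 2)*(322 + 695) = (-1/(-2 - (1 - 1)))*(322 + 695) = -1/(-2 - 1*0)*1017 = -1/(-2 + 0)*1017 = -1/(-2)*1017 = -1*(-½)*1017 = (½)*1017 = 1017/2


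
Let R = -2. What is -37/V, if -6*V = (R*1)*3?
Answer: -37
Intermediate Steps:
V = 1 (V = -(-2*1)*3/6 = -(-1)*3/3 = -⅙*(-6) = 1)
-37/V = -37/1 = 1*(-37) = -37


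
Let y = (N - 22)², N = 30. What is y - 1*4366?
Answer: -4302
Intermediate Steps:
y = 64 (y = (30 - 22)² = 8² = 64)
y - 1*4366 = 64 - 1*4366 = 64 - 4366 = -4302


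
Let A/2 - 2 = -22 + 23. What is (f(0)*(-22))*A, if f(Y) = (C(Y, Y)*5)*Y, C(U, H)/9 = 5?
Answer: 0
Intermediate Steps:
C(U, H) = 45 (C(U, H) = 9*5 = 45)
f(Y) = 225*Y (f(Y) = (45*5)*Y = 225*Y)
A = 6 (A = 4 + 2*(-22 + 23) = 4 + 2*1 = 4 + 2 = 6)
(f(0)*(-22))*A = ((225*0)*(-22))*6 = (0*(-22))*6 = 0*6 = 0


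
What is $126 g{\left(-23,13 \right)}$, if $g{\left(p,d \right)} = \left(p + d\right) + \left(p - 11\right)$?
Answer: $-5544$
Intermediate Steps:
$g{\left(p,d \right)} = -11 + d + 2 p$ ($g{\left(p,d \right)} = \left(d + p\right) + \left(p - 11\right) = \left(d + p\right) + \left(-11 + p\right) = -11 + d + 2 p$)
$126 g{\left(-23,13 \right)} = 126 \left(-11 + 13 + 2 \left(-23\right)\right) = 126 \left(-11 + 13 - 46\right) = 126 \left(-44\right) = -5544$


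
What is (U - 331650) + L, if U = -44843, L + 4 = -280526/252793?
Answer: -95176086647/252793 ≈ -3.7650e+5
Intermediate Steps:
L = -1291698/252793 (L = -4 - 280526/252793 = -1291698/252793 ≈ -5.1097)
(U - 331650) + L = (-44843 - 331650) - 1291698/252793 = -376493 - 1291698/252793 = -95176086647/252793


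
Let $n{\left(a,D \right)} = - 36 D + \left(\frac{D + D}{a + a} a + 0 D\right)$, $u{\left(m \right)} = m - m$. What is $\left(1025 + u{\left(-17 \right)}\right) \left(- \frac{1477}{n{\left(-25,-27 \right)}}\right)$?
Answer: $- \frac{43255}{27} \approx -1602.0$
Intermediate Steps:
$u{\left(m \right)} = 0$
$n{\left(a,D \right)} = - 35 D$ ($n{\left(a,D \right)} = - 36 D + \left(\frac{2 D}{2 a} a + 0\right) = - 36 D + \left(2 D \frac{1}{2 a} a + 0\right) = - 36 D + \left(\frac{D}{a} a + 0\right) = - 36 D + \left(D + 0\right) = - 36 D + D = - 35 D$)
$\left(1025 + u{\left(-17 \right)}\right) \left(- \frac{1477}{n{\left(-25,-27 \right)}}\right) = \left(1025 + 0\right) \left(- \frac{1477}{\left(-35\right) \left(-27\right)}\right) = 1025 \left(- \frac{1477}{945}\right) = 1025 \left(\left(-1477\right) \frac{1}{945}\right) = 1025 \left(- \frac{211}{135}\right) = - \frac{43255}{27}$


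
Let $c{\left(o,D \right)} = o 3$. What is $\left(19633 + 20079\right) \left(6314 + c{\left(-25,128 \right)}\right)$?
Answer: $247763168$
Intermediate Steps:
$c{\left(o,D \right)} = 3 o$
$\left(19633 + 20079\right) \left(6314 + c{\left(-25,128 \right)}\right) = \left(19633 + 20079\right) \left(6314 + 3 \left(-25\right)\right) = 39712 \left(6314 - 75\right) = 39712 \cdot 6239 = 247763168$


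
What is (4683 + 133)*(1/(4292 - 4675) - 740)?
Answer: -1364955536/383 ≈ -3.5639e+6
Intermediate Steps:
(4683 + 133)*(1/(4292 - 4675) - 740) = 4816*(1/(-383) - 740) = 4816*(-1/383 - 740) = 4816*(-283421/383) = -1364955536/383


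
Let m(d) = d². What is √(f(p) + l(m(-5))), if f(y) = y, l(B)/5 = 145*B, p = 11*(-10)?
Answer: √18015 ≈ 134.22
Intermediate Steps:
p = -110
l(B) = 725*B (l(B) = 5*(145*B) = 725*B)
√(f(p) + l(m(-5))) = √(-110 + 725*(-5)²) = √(-110 + 725*25) = √(-110 + 18125) = √18015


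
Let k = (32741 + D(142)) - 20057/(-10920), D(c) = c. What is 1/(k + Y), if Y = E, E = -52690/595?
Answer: 185640/6088301809 ≈ 3.0491e-5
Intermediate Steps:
E = -10538/119 (E = -52690/595 = -55*958/595 = -10538/119 ≈ -88.555)
Y = -10538/119 ≈ -88.555
k = 359102417/10920 (k = (32741 + 142) - 20057/(-10920) = 32883 - 20057*(-1/10920) = 32883 + 20057/10920 = 359102417/10920 ≈ 32885.)
1/(k + Y) = 1/(359102417/10920 - 10538/119) = 1/(6088301809/185640) = 185640/6088301809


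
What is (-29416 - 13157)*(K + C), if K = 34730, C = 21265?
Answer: -2383875135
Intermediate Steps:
(-29416 - 13157)*(K + C) = (-29416 - 13157)*(34730 + 21265) = -42573*55995 = -2383875135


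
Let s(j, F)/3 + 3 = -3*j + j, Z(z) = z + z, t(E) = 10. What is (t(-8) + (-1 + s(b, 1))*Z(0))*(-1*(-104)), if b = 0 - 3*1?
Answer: 1040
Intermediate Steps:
Z(z) = 2*z
b = -3 (b = 0 - 3 = -3)
s(j, F) = -9 - 6*j (s(j, F) = -9 + 3*(-3*j + j) = -9 + 3*(-2*j) = -9 - 6*j)
(t(-8) + (-1 + s(b, 1))*Z(0))*(-1*(-104)) = (10 + (-1 + (-9 - 6*(-3)))*(2*0))*(-1*(-104)) = (10 + (-1 + (-9 + 18))*0)*104 = (10 + (-1 + 9)*0)*104 = (10 + 8*0)*104 = (10 + 0)*104 = 10*104 = 1040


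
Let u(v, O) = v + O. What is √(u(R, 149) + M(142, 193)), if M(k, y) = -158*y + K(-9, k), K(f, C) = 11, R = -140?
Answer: 3*I*√3386 ≈ 174.57*I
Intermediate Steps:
M(k, y) = 11 - 158*y (M(k, y) = -158*y + 11 = 11 - 158*y)
u(v, O) = O + v
√(u(R, 149) + M(142, 193)) = √((149 - 140) + (11 - 158*193)) = √(9 + (11 - 30494)) = √(9 - 30483) = √(-30474) = 3*I*√3386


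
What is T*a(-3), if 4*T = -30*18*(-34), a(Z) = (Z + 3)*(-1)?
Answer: 0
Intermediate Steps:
a(Z) = -3 - Z (a(Z) = (3 + Z)*(-1) = -3 - Z)
T = 4590 (T = (-30*18*(-34))/4 = (-540*(-34))/4 = (¼)*18360 = 4590)
T*a(-3) = 4590*(-3 - 1*(-3)) = 4590*(-3 + 3) = 4590*0 = 0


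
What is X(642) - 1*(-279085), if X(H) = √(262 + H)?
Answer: 279085 + 2*√226 ≈ 2.7912e+5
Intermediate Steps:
X(642) - 1*(-279085) = √(262 + 642) - 1*(-279085) = √904 + 279085 = 2*√226 + 279085 = 279085 + 2*√226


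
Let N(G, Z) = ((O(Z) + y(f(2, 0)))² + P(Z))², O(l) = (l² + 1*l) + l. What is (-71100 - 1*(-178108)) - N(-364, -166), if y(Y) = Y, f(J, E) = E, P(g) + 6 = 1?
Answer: -549297646787854233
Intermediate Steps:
P(g) = -5 (P(g) = -6 + 1 = -5)
O(l) = l² + 2*l (O(l) = (l² + l) + l = (l + l²) + l = l² + 2*l)
N(G, Z) = (-5 + Z²*(2 + Z)²)² (N(G, Z) = ((Z*(2 + Z) + 0)² - 5)² = ((Z*(2 + Z))² - 5)² = (Z²*(2 + Z)² - 5)² = (-5 + Z²*(2 + Z)²)²)
(-71100 - 1*(-178108)) - N(-364, -166) = (-71100 - 1*(-178108)) - (-5 + (-166)²*(2 - 166)²)² = (-71100 + 178108) - (-5 + 27556*(-164)²)² = 107008 - (-5 + 27556*26896)² = 107008 - (-5 + 741146176)² = 107008 - 1*741146171² = 107008 - 1*549297646787961241 = 107008 - 549297646787961241 = -549297646787854233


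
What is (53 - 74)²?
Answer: 441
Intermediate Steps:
(53 - 74)² = (-21)² = 441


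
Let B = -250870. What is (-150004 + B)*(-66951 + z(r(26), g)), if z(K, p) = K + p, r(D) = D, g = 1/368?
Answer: 4936442410363/184 ≈ 2.6829e+10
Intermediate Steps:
g = 1/368 ≈ 0.0027174
(-150004 + B)*(-66951 + z(r(26), g)) = (-150004 - 250870)*(-66951 + (26 + 1/368)) = -400874*(-66951 + 9569/368) = -400874*(-24628399/368) = 4936442410363/184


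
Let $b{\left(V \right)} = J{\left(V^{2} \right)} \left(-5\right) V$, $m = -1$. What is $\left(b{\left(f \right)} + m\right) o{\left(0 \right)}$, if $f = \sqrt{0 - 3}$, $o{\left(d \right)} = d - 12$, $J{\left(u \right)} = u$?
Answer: $12 - 180 i \sqrt{3} \approx 12.0 - 311.77 i$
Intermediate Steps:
$o{\left(d \right)} = -12 + d$ ($o{\left(d \right)} = d - 12 = -12 + d$)
$f = i \sqrt{3}$ ($f = \sqrt{-3} = i \sqrt{3} \approx 1.732 i$)
$b{\left(V \right)} = - 5 V^{3}$ ($b{\left(V \right)} = V^{2} \left(-5\right) V = - 5 V^{2} V = - 5 V^{3}$)
$\left(b{\left(f \right)} + m\right) o{\left(0 \right)} = \left(- 5 \left(i \sqrt{3}\right)^{3} - 1\right) \left(-12 + 0\right) = \left(- 5 \left(- 3 i \sqrt{3}\right) - 1\right) \left(-12\right) = \left(15 i \sqrt{3} - 1\right) \left(-12\right) = \left(-1 + 15 i \sqrt{3}\right) \left(-12\right) = 12 - 180 i \sqrt{3}$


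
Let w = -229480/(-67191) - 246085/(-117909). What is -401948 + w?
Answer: -1061452912118419/2640807873 ≈ -4.0194e+5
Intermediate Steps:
w = 14530818185/2640807873 (w = -229480*(-1/67191) - 246085*(-1/117909) = 229480/67191 + 246085/117909 = 14530818185/2640807873 ≈ 5.5024)
-401948 + w = -401948 + 14530818185/2640807873 = -1061452912118419/2640807873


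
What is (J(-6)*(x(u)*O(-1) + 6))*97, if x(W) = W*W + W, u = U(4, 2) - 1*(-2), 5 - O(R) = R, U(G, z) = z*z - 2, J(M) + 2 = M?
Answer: -97776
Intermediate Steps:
J(M) = -2 + M
U(G, z) = -2 + z² (U(G, z) = z² - 2 = -2 + z²)
O(R) = 5 - R
u = 4 (u = (-2 + 2²) - 1*(-2) = (-2 + 4) + 2 = 2 + 2 = 4)
x(W) = W + W² (x(W) = W² + W = W + W²)
(J(-6)*(x(u)*O(-1) + 6))*97 = ((-2 - 6)*((4*(1 + 4))*(5 - 1*(-1)) + 6))*97 = -8*((4*5)*(5 + 1) + 6)*97 = -8*(20*6 + 6)*97 = -8*(120 + 6)*97 = -8*126*97 = -1008*97 = -97776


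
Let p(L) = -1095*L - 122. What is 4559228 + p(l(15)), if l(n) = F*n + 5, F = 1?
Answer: 4537206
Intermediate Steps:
l(n) = 5 + n (l(n) = 1*n + 5 = n + 5 = 5 + n)
p(L) = -122 - 1095*L
4559228 + p(l(15)) = 4559228 + (-122 - 1095*(5 + 15)) = 4559228 + (-122 - 1095*20) = 4559228 + (-122 - 21900) = 4559228 - 22022 = 4537206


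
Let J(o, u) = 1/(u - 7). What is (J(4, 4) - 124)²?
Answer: 139129/9 ≈ 15459.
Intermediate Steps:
J(o, u) = 1/(-7 + u)
(J(4, 4) - 124)² = (1/(-7 + 4) - 124)² = (1/(-3) - 124)² = (-⅓ - 124)² = (-373/3)² = 139129/9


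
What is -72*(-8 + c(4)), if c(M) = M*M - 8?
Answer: 0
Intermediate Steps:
c(M) = -8 + M² (c(M) = M² - 8 = -8 + M²)
-72*(-8 + c(4)) = -72*(-8 + (-8 + 4²)) = -72*(-8 + (-8 + 16)) = -72*(-8 + 8) = -72*0 = 0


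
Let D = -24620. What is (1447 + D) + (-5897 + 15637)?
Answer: -13433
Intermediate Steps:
(1447 + D) + (-5897 + 15637) = (1447 - 24620) + (-5897 + 15637) = -23173 + 9740 = -13433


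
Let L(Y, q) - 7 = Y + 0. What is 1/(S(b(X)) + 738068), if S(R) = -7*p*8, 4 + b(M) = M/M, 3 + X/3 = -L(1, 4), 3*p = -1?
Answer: 3/2214260 ≈ 1.3549e-6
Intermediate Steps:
p = -⅓ (p = (⅓)*(-1) = -⅓ ≈ -0.33333)
L(Y, q) = 7 + Y (L(Y, q) = 7 + (Y + 0) = 7 + Y)
X = -33 (X = -9 + 3*(-(7 + 1)) = -9 + 3*(-1*8) = -9 + 3*(-8) = -9 - 24 = -33)
b(M) = -3 (b(M) = -4 + M/M = -4 + 1 = -3)
S(R) = 56/3 (S(R) = -7*(-⅓)*8 = (7/3)*8 = 56/3)
1/(S(b(X)) + 738068) = 1/(56/3 + 738068) = 1/(2214260/3) = 3/2214260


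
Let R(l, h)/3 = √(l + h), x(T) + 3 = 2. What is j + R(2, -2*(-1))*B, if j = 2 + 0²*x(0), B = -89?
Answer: -532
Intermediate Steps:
x(T) = -1 (x(T) = -3 + 2 = -1)
R(l, h) = 3*√(h + l) (R(l, h) = 3*√(l + h) = 3*√(h + l))
j = 2 (j = 2 + 0²*(-1) = 2 + 0*(-1) = 2 + 0 = 2)
j + R(2, -2*(-1))*B = 2 + (3*√(-2*(-1) + 2))*(-89) = 2 + (3*√(2 + 2))*(-89) = 2 + (3*√4)*(-89) = 2 + (3*2)*(-89) = 2 + 6*(-89) = 2 - 534 = -532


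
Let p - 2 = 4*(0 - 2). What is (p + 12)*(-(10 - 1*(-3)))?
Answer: -78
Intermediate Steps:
p = -6 (p = 2 + 4*(0 - 2) = 2 + 4*(-2) = 2 - 8 = -6)
(p + 12)*(-(10 - 1*(-3))) = (-6 + 12)*(-(10 - 1*(-3))) = 6*(-(10 + 3)) = 6*(-1*13) = 6*(-13) = -78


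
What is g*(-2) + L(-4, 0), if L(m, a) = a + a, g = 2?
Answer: -4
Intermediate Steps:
L(m, a) = 2*a
g*(-2) + L(-4, 0) = 2*(-2) + 2*0 = -4 + 0 = -4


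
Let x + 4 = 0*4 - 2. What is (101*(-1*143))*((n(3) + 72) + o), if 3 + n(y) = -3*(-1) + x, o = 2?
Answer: -982124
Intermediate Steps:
x = -6 (x = -4 + (0*4 - 2) = -4 + (0 - 2) = -4 - 2 = -6)
n(y) = -6 (n(y) = -3 + (-3*(-1) - 6) = -3 + (3 - 6) = -3 - 3 = -6)
(101*(-1*143))*((n(3) + 72) + o) = (101*(-1*143))*((-6 + 72) + 2) = (101*(-143))*(66 + 2) = -14443*68 = -982124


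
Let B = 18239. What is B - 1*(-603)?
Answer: 18842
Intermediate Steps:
B - 1*(-603) = 18239 - 1*(-603) = 18239 + 603 = 18842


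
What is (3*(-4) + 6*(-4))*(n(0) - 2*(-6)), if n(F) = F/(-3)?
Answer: -432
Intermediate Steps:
n(F) = -F/3 (n(F) = F*(-1/3) = -F/3)
(3*(-4) + 6*(-4))*(n(0) - 2*(-6)) = (3*(-4) + 6*(-4))*(-1/3*0 - 2*(-6)) = (-12 - 24)*(0 + 12) = -36*12 = -432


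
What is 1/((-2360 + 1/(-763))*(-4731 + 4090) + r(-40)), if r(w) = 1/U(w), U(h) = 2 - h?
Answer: 654/989345605 ≈ 6.6104e-7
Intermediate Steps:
r(w) = 1/(2 - w)
1/((-2360 + 1/(-763))*(-4731 + 4090) + r(-40)) = 1/((-2360 + 1/(-763))*(-4731 + 4090) - 1/(-2 - 40)) = 1/((-2360 - 1/763)*(-641) - 1/(-42)) = 1/(-1800681/763*(-641) - 1*(-1/42)) = 1/(1154236521/763 + 1/42) = 1/(989345605/654) = 654/989345605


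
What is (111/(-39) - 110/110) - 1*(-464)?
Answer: 5982/13 ≈ 460.15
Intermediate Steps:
(111/(-39) - 110/110) - 1*(-464) = (111*(-1/39) - 110*1/110) + 464 = (-37/13 - 1) + 464 = -50/13 + 464 = 5982/13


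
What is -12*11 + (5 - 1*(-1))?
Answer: -126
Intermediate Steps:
-12*11 + (5 - 1*(-1)) = -132 + (5 + 1) = -132 + 6 = -126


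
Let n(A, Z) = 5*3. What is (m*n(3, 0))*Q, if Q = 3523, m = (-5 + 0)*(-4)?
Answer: 1056900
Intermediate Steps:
n(A, Z) = 15
m = 20 (m = -5*(-4) = 20)
(m*n(3, 0))*Q = (20*15)*3523 = 300*3523 = 1056900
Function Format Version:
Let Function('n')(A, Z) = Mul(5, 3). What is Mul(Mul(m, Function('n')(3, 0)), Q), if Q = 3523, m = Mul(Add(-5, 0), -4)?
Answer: 1056900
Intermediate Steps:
Function('n')(A, Z) = 15
m = 20 (m = Mul(-5, -4) = 20)
Mul(Mul(m, Function('n')(3, 0)), Q) = Mul(Mul(20, 15), 3523) = Mul(300, 3523) = 1056900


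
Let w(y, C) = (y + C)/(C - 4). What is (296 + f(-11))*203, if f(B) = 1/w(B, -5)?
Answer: 963235/16 ≈ 60202.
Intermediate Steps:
w(y, C) = (C + y)/(-4 + C)
f(B) = 1/(5/9 - B/9) (f(B) = 1/((-5 + B)/(-4 - 5)) = 1/((-5 + B)/(-9)) = 1/(-(-5 + B)/9) = 1/(5/9 - B/9))
(296 + f(-11))*203 = (296 - 9/(-5 - 11))*203 = (296 - 9/(-16))*203 = (296 - 9*(-1/16))*203 = (296 + 9/16)*203 = (4745/16)*203 = 963235/16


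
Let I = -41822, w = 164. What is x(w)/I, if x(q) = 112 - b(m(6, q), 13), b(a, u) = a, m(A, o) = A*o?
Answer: 436/20911 ≈ 0.020850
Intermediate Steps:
x(q) = 112 - 6*q
x(w)/I = (112 - 6*164)/(-41822) = (112 - 984)*(-1/41822) = -872*(-1/41822) = 436/20911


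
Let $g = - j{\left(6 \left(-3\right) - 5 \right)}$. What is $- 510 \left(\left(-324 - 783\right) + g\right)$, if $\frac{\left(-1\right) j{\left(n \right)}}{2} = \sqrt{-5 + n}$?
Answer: $564570 - 2040 i \sqrt{7} \approx 5.6457 \cdot 10^{5} - 5397.3 i$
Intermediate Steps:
$j{\left(n \right)} = - 2 \sqrt{-5 + n}$
$g = 4 i \sqrt{7}$ ($g = - \left(-2\right) \sqrt{-5 + \left(6 \left(-3\right) - 5\right)} = - \left(-2\right) \sqrt{-5 - 23} = - \left(-2\right) \sqrt{-28} = - \left(-2\right) 2 i \sqrt{7} = - \left(-4\right) i \sqrt{7} = 4 i \sqrt{7} \approx 10.583 i$)
$- 510 \left(\left(-324 - 783\right) + g\right) = - 510 \left(\left(-324 - 783\right) + 4 i \sqrt{7}\right) = - 510 \left(-1107 + 4 i \sqrt{7}\right) = 564570 - 2040 i \sqrt{7}$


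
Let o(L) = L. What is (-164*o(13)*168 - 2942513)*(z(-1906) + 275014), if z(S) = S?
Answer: -901444571412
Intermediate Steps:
(-164*o(13)*168 - 2942513)*(z(-1906) + 275014) = (-164*13*168 - 2942513)*(-1906 + 275014) = (-2132*168 - 2942513)*273108 = (-358176 - 2942513)*273108 = -3300689*273108 = -901444571412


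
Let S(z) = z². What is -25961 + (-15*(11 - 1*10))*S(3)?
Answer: -26096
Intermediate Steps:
-25961 + (-15*(11 - 1*10))*S(3) = -25961 - 15*(11 - 1*10)*3² = -25961 - 15*(11 - 10)*9 = -25961 - 15*1*9 = -25961 - 15*9 = -25961 - 135 = -26096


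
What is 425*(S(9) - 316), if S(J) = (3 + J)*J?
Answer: -88400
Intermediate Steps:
S(J) = J*(3 + J)
425*(S(9) - 316) = 425*(9*(3 + 9) - 316) = 425*(9*12 - 316) = 425*(108 - 316) = 425*(-208) = -88400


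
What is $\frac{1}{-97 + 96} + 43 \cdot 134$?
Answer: $5761$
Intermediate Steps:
$\frac{1}{-97 + 96} + 43 \cdot 134 = \frac{1}{-1} + 5762 = -1 + 5762 = 5761$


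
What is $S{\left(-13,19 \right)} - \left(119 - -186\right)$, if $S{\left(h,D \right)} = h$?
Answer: $-318$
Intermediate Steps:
$S{\left(-13,19 \right)} - \left(119 - -186\right) = -13 - \left(119 - -186\right) = -13 - \left(119 + 186\right) = -13 - 305 = -318$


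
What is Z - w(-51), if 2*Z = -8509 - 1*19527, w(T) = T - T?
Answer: -14018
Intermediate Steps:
w(T) = 0
Z = -14018 (Z = (-8509 - 1*19527)/2 = (-8509 - 19527)/2 = (½)*(-28036) = -14018)
Z - w(-51) = -14018 - 1*0 = -14018 + 0 = -14018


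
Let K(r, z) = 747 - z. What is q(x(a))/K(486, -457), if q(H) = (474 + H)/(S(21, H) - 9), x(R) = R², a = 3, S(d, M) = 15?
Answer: 23/344 ≈ 0.066860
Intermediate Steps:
q(H) = 79 + H/6 (q(H) = (474 + H)/(15 - 9) = (474 + H)/6 = (474 + H)*(⅙) = 79 + H/6)
q(x(a))/K(486, -457) = (79 + (⅙)*3²)/(747 - 1*(-457)) = (79 + (⅙)*9)/(747 + 457) = (79 + 3/2)/1204 = (161/2)*(1/1204) = 23/344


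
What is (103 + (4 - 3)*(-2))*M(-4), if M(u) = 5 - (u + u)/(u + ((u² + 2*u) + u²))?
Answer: 2727/5 ≈ 545.40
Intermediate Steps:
M(u) = 5 - 2*u/(2*u² + 3*u) (M(u) = 5 - 2*u/(u + (2*u + 2*u²)) = 5 - 2*u/(2*u² + 3*u))
(103 + (4 - 3)*(-2))*M(-4) = (103 + (4 - 3)*(-2))*((13 + 10*(-4))/(3 + 2*(-4))) = (103 + 1*(-2))*((13 - 40)/(3 - 8)) = (103 - 2)*(-27/(-5)) = 101*(-⅕*(-27)) = 101*(27/5) = 2727/5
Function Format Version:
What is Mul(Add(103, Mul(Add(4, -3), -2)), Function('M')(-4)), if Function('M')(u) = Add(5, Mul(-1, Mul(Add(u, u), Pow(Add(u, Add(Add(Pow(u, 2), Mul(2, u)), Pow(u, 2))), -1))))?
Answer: Rational(2727, 5) ≈ 545.40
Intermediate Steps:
Function('M')(u) = Add(5, Mul(-2, u, Pow(Add(Mul(2, Pow(u, 2)), Mul(3, u)), -1))) (Function('M')(u) = Add(5, Mul(-1, Mul(Mul(2, u), Pow(Add(u, Add(Mul(2, u), Mul(2, Pow(u, 2)))), -1)))) = Add(5, Mul(-1, Mul(Mul(2, u), Pow(Add(Mul(2, Pow(u, 2)), Mul(3, u)), -1)))) = Add(5, Mul(-1, Mul(2, u, Pow(Add(Mul(2, Pow(u, 2)), Mul(3, u)), -1)))) = Add(5, Mul(-2, u, Pow(Add(Mul(2, Pow(u, 2)), Mul(3, u)), -1))))
Mul(Add(103, Mul(Add(4, -3), -2)), Function('M')(-4)) = Mul(Add(103, Mul(Add(4, -3), -2)), Mul(Pow(Add(3, Mul(2, -4)), -1), Add(13, Mul(10, -4)))) = Mul(Add(103, Mul(1, -2)), Mul(Pow(Add(3, -8), -1), Add(13, -40))) = Mul(Add(103, -2), Mul(Pow(-5, -1), -27)) = Mul(101, Mul(Rational(-1, 5), -27)) = Mul(101, Rational(27, 5)) = Rational(2727, 5)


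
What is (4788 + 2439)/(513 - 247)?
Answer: 7227/266 ≈ 27.169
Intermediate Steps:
(4788 + 2439)/(513 - 247) = 7227/266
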